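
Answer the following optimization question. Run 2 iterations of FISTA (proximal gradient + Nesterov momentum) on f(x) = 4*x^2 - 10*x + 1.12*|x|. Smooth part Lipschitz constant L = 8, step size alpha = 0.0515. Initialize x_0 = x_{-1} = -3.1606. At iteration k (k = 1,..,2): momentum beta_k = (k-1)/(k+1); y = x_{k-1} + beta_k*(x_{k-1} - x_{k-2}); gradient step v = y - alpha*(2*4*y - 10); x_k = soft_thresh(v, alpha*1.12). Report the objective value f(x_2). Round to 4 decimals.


FISTA on f(x) = 4*x^2 - 10*x + 1.12*|x|
L = 8, alpha = 0.0515
Iteration 1: beta = 0.0, y = -3.1606 + 0.0*(-3.1606 + 3.1606) = -3.1606
  grad(y) = -35.2848, v = y - alpha*grad = -1.3434
  prox(v) = soft_thresh(-1.3434, 0.0577) = -1.2858
Iteration 2: beta = 0.3333, y = -1.2858 + 0.3333*(-1.2858 + 3.1606) = -0.6608
  grad(y) = -15.2864, v = y - alpha*grad = 0.1264
  prox(v) = soft_thresh(0.1264, 0.0577) = 0.0688
f(x_2) = 4*0.0688^2 - 10*0.0688 + 1.12*|0.0688| = -0.5917


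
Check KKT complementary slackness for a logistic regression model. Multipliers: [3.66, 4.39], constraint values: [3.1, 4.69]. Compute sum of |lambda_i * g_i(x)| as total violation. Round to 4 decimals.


KKT complementary slackness check:
lambda_1 * g_1 = 3.66 * 3.1 = 11.346
lambda_2 * g_2 = 4.39 * 4.69 = 20.5891
Total violation = 11.346 + 20.5891 = 31.9351


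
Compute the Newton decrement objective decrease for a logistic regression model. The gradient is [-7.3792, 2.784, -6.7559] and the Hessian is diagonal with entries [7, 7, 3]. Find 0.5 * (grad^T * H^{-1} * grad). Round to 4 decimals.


Step 1: H is diagonal, so H^(-1) * g = [-1.0542, 0.3977, -2.252].
Step 2: g^T H^(-1) g = sum_i g_i^2 / H_ii
  = (-7.3792)^2/7 + (2.784)^2/7 + (-6.7559)^2/3
  = 7.7789 + 1.1072 + 15.2141 = 24.1002
Step 3: Objective decrease = 0.5 * g^T H^(-1) g = 12.0501


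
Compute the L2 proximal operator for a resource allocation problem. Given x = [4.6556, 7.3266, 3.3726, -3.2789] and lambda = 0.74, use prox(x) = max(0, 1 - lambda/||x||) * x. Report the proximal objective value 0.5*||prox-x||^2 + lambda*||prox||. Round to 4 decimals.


Step 1: Compute ||x||.
||x|| = 9.8732
Step 2: Compute scaling factor.
scale = max(0, 1 - 0.74/9.8732) = 0.925
Step 3: prox(x) = [4.3067, 6.7775, 3.1198, -3.0331]
||prox(x)|| = 9.1332
Step 4: Proximal objective.
0.5*||prox-x||^2 = 0.2738
lambda*||prox|| = 6.7586
Total = 7.0323


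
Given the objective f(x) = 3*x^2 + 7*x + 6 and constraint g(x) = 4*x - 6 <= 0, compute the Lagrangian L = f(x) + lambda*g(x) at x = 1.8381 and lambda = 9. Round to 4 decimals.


Step 1: Evaluate f(x).
f(1.8381) = 3*1.8381^2 + 7*1.8381 + 6 = 29.0025
Step 2: Evaluate g(x).
g(1.8381) = 4*1.8381 - 6 = 1.3524
Step 3: Compute Lagrangian.
L = 29.0025 + 9*1.3524 = 41.1741


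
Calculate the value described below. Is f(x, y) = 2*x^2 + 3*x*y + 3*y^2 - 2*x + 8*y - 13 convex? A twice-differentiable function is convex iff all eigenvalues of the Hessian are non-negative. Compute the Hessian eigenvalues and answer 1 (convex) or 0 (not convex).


The Hessian of f(x,y) = 2*x^2 + 3*x*y + 3*y^2 - 2*x + 8*y - 13 is:
H = [[4, 3], [3, 6]]
Trace = 4 + 6 = 10
Determinant = 4*6 - (3)^2 = 15
Discriminant = (10)^2 - 4*15 = 40.0
Eigenvalues: lambda_1 = 1.8377, lambda_2 = 8.1623
The function is convex.

1


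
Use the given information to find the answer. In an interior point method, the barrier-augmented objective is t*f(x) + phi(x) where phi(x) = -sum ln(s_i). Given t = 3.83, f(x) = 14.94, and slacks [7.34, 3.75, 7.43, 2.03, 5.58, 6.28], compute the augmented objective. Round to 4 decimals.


Step 1: Compute log-barrier.
ln values: [1.9933, 1.3218, 2.0055, 0.708, 1.7192, 1.8374]
phi = -(1.9933 + 1.3218 + 2.0055 + 0.708 + 1.7192 + 1.8374) = -9.5852
Step 2: Compute augmented objective.
t*f(x) = 3.83*14.94 = 57.2202
Total = 57.2202 - 9.5852 = 47.635


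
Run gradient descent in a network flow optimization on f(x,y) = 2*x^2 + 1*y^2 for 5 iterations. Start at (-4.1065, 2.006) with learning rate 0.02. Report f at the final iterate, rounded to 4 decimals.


Gradient descent on f(x,y) = 2*x^2 + 1*y^2.
Starting point: (-4.1065, 2.006), alpha = 0.02
Step 1: grad_x = 2*2*-4.1065 = -16.426, grad_y = 2*1*2.006 = 4.012
  x_1 = -4.1065 - 0.02*-16.426 = -3.778
  y_1 = 2.006 - 0.02*4.012 = 1.9258
Step 2: grad_x = 2*2*-3.778 = -15.1119, grad_y = 2*1*1.9258 = 3.8515
  x_2 = -3.778 - 0.02*-15.1119 = -3.4757
  y_2 = 1.9258 - 0.02*3.8515 = 1.8487
Step 3: grad_x = 2*2*-3.4757 = -13.903, grad_y = 2*1*1.8487 = 3.6975
  x_3 = -3.4757 - 0.02*-13.903 = -3.1977
  y_3 = 1.8487 - 0.02*3.6975 = 1.7748
Step 4: grad_x = 2*2*-3.1977 = -12.7907, grad_y = 2*1*1.7748 = 3.5496
  x_4 = -3.1977 - 0.02*-12.7907 = -2.9419
  y_4 = 1.7748 - 0.02*3.5496 = 1.7038
Step 5: grad_x = 2*2*-2.9419 = -11.7675, grad_y = 2*1*1.7038 = 3.4076
  x_5 = -2.9419 - 0.02*-11.7675 = -2.7065
  y_5 = 1.7038 - 0.02*3.4076 = 1.6356
f(-2.7065, 1.6356) = 2*(-2.7065)^2 + 1*1.6356^2 = 17.3258


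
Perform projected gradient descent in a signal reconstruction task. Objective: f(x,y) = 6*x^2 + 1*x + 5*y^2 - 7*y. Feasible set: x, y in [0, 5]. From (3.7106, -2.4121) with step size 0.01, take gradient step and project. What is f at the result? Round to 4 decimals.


Step 1: Compute gradient at (3.7106, -2.4121).
grad_x = 2*6*3.7106 + 1 = 45.5272
grad_y = 2*5*-2.4121 - 7 = -31.121
Step 2: Gradient step.
x_raw = 3.7106 - 0.01*45.5272 = 3.2553
y_raw = -2.4121 - 0.01*-31.121 = -2.1009
Step 3: Project onto [0, 5].
x_proj = clip(3.2553) = 3.2553
y_proj = clip(-2.1009) = 0.0
Step 4: Evaluate f.
f(3.2553, 0.0) = 66.8383


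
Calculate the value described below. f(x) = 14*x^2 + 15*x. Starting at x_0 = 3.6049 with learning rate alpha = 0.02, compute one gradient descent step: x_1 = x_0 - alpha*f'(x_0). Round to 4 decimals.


We compute the gradient at x_0 and apply the update.
f'(x) = 28*x + 15
f'(3.6049) = 28*3.6049 + 15 = 115.9372
x_1 = 3.6049 - 0.02*115.9372 = 1.2862


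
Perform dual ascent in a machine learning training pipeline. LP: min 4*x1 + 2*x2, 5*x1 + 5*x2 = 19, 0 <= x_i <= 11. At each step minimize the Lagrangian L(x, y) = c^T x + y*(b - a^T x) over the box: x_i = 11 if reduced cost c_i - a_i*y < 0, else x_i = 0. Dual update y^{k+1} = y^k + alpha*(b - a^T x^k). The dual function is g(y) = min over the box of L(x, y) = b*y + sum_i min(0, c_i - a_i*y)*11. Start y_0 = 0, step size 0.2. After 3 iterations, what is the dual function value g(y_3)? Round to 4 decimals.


Dual ascent for LP: min 4*x1 + 2*x2, 5*x1 + 5*x2 = 19, 0 <= x_i <= 11
Step 1: y^k = 0.0, reduced costs: (4.0, 2.0)
  x^k = (0.0, 0.0), subgradient = b - a^T x = 19.0
  y^{k+1} = 0.0 + 0.2*19.0 = 3.8
Step 2: y^k = 3.8, reduced costs: (-15.0, -17.0)
  x^k = (11.0, 11.0), subgradient = b - a^T x = -91.0
  y^{k+1} = 3.8 + 0.2*-91.0 = -14.4
Step 3: y^k = -14.4, reduced costs: (76.0, 74.0)
  x^k = (0.0, 0.0), subgradient = b - a^T x = 19.0
  y^{k+1} = -14.4 + 0.2*19.0 = -10.6
Dual objective at y_3 = -10.6: reduced costs (57.0, 55.0), box minimizer x = (0.0, 0.0)
g(y_3) = b*y + (c1 - a1*y)*x1 + (c2 - a2*y)*x2 = 19*(-10.6) + 57.0*0.0 + 55.0*0.0 = -201.4 + 0.0 + 0.0 = -201.4


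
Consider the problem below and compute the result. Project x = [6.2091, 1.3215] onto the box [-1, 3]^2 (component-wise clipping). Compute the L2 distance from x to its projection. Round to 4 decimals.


Project each component onto [-1, 3].
clip(6.2091) = 3.0, clip(1.3215) = 1.3215
Projection = [3.0, 1.3215]
Squared diffs: [10.2983, 0.0]
Distance = sqrt(10.2983) = 3.2091


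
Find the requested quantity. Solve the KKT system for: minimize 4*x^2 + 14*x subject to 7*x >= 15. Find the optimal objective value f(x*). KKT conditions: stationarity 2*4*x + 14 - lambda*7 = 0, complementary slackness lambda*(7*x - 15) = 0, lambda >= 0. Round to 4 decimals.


Step 1: Try lambda = 0 (constraint inactive).
x_unc = -14/(2*4) = -1.75
Check: 7*-1.75 = -12.25 < 15 -- violated!
Step 2: Constraint must be active: 7*x = 15
x* = 15/7 = 2.1429 (rounded; the exact value 15/7 is used below)
lambda = (2*4*(15/7) + 14)/7 = 4.449
Step 3: Compute optimal value.
f(x*) = 4*(15/7)^2 + 14*(15/7) = 48.3673


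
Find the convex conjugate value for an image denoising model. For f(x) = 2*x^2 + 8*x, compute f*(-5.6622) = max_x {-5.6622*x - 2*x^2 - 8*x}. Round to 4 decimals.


f*(y) = sup_x {y*x - a*x^2 - b*x} = sup_x {(y-b)*x - a*x^2}
FOC: (y - b) - 2a*x = 0 => x* = (y - b)/(2a)
x* = (-5.6622 - 8)/(2*2) = -3.4156
f*(-5.6622) = (y-b)^2/(4a) = (-5.6622 - 8)^2/(4*2)
= 186.6557/8 = 23.332


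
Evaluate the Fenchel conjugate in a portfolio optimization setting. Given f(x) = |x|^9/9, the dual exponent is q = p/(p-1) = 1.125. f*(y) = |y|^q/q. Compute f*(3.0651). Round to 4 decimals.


The conjugate exponent q satisfies 1/p + 1/q = 1.
p = 9, so q = 9/(9 - 1) = 1.125
|y|^q = 3.0651^1.125 = 3.5257
f*(3.0651) = 3.5257 / 1.125 = 3.134


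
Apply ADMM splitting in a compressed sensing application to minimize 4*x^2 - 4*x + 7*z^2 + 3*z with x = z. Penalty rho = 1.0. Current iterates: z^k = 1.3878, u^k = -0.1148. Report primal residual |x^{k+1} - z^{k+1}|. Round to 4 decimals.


ADMM iteration with rho = 1.0, z^k = 1.3878, u^k = -0.1148
Step 1: x-update.
Minimize 4*x^2 - 4*x + (1.0/2)*(x - 1.3878 - 0.1148)^2
FOC: (2*4 + 1.0)*x = 4 + 1.0*(1.3878 + 0.1148)
x^{k+1} = 0.6114
Step 2: z-update.
Minimize 7*z^2 + 3*z + (1.0/2)*(0.6114 - z - 0.1148)^2
FOC: (2*7 + 1.0)*z = -3 + 1.0*(0.6114 - 0.1148)
z^{k+1} = -0.1669
Step 3: u-update.
u^{k+1} = -0.1148 + 0.6114 + 0.1669 = 0.6635
Step 4: Primal residual = |0.6114 + 0.1669| = 0.7783


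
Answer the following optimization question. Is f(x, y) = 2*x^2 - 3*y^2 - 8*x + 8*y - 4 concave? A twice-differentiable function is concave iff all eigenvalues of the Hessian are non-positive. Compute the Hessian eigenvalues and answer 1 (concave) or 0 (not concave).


The Hessian of f(x,y) = 2*x^2 - 3*y^2 - 8*x + 8*y - 4 is:
H = [[4, 0], [0, -6]]
Trace = 4 - 6 = -2
Determinant = 4*-6 - (0)^2 = -24
Discriminant = (-2)^2 - 4*-24 = 100.0
Eigenvalues: lambda_1 = -6.0, lambda_2 = 4.0
The function is not concave.

0


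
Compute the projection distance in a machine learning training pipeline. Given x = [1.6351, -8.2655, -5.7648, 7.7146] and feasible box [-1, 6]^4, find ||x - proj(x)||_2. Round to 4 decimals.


Project each component onto [-1, 6].
clip(1.6351) = 1.6351, clip(-8.2655) = -1.0, clip(-5.7648) = -1.0, clip(7.7146) = 6.0
Projection = [1.6351, -1.0, -1.0, 6.0]
Squared diffs: [0.0, 52.7875, 22.7033, 2.9399]
Distance = sqrt(78.4307) = 8.8561


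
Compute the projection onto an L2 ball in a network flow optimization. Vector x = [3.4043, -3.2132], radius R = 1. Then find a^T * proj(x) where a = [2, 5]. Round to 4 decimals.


Step 1: Compute ||x|| (intermediates to 6 decimals).
||x|| = sqrt(3.4043^2 + (-3.2132)^2) = 4.68123
Step 2: Project.
Since ||x|| > R, scale = R/||x|| = 1/4.68123 = 0.213619, proj(x) = scale * x
proj(x) = [0.727223, -0.686401]
Step 3: Dot product.
a^T * proj(x) = 2*0.727223 + 5*(-0.686401) = -1.9776


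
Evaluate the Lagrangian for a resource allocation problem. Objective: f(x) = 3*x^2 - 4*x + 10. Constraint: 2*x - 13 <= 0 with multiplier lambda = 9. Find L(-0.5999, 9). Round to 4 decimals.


Step 1: Evaluate f(x).
f(-0.5999) = 3*(-0.5999)^2 - 4*(-0.5999) + 10 = 13.4792
Step 2: Evaluate g(x).
g(-0.5999) = 2*-0.5999 - 13 = -14.1998
Step 3: Compute Lagrangian.
L = 13.4792 + 9*-14.1998 = -114.319


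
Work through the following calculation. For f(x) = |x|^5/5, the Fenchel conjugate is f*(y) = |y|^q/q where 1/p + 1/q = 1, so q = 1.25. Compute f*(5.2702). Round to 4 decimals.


The conjugate exponent q satisfies 1/p + 1/q = 1.
p = 5, so q = 5/(5 - 1) = 1.25
|y|^q = 5.2702^1.25 = 7.9852
f*(5.2702) = 7.9852 / 1.25 = 6.3881


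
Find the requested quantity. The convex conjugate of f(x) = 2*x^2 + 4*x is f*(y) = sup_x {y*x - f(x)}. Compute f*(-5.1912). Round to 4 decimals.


f*(y) = sup_x {y*x - a*x^2 - b*x} = sup_x {(y-b)*x - a*x^2}
FOC: (y - b) - 2a*x = 0 => x* = (y - b)/(2a)
x* = (-5.1912 - 4)/(2*2) = -2.2978
f*(-5.1912) = (y-b)^2/(4a) = (-5.1912 - 4)^2/(4*2)
= 84.4782/8 = 10.5598


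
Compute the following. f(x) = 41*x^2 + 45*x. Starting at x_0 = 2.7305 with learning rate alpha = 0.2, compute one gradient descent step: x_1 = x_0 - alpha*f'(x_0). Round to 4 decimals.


We compute the gradient at x_0 and apply the update.
f'(x) = 82*x + 45
f'(2.7305) = 82*2.7305 + 45 = 268.901
x_1 = 2.7305 - 0.2*268.901 = -51.0497


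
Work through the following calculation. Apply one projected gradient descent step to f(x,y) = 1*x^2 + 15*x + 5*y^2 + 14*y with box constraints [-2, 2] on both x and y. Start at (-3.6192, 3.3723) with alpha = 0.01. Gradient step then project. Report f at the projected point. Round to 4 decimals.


Step 1: Compute gradient at (-3.6192, 3.3723).
grad_x = 2*1*-3.6192 + 15 = 7.7616
grad_y = 2*5*3.3723 + 14 = 47.723
Step 2: Gradient step.
x_raw = -3.6192 - 0.01*7.7616 = -3.6968
y_raw = 3.3723 - 0.01*47.723 = 2.8951
Step 3: Project onto [-2, 2].
x_proj = clip(-3.6968) = -2.0
y_proj = clip(2.8951) = 2.0
Step 4: Evaluate f.
f(-2.0, 2.0) = 22.0


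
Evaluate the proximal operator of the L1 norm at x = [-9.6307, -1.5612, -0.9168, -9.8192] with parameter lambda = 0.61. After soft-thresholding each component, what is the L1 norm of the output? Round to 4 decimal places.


Soft-thresholding with lambda = 0.61:
prox(-9.6307) = sign(-9.6307)*max(|-9.6307| - 0.61, 0) = -9.0207
prox(-1.5612) = sign(-1.5612)*max(|-1.5612| - 0.61, 0) = -0.9512
prox(-0.9168) = sign(-0.9168)*max(|-0.9168| - 0.61, 0) = -0.3068
prox(-9.8192) = sign(-9.8192)*max(|-9.8192| - 0.61, 0) = -9.2092
prox(x) = [-9.0207, -0.9512, -0.3068, -9.2092]
||prox(x)||_1 = 9.0207 + 0.9512 + 0.3068 + 9.2092 = 19.4879


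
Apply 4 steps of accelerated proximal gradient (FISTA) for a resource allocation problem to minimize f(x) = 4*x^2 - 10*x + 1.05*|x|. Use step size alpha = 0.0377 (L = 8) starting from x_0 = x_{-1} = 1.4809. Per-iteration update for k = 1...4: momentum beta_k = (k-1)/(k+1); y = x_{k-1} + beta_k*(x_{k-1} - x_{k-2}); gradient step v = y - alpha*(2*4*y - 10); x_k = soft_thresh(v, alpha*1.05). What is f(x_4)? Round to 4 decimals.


FISTA on f(x) = 4*x^2 - 10*x + 1.05*|x|
L = 8, alpha = 0.0377
Iteration 1: beta = 0.0, y = 1.4809 + 0.0*(1.4809 - 1.4809) = 1.4809
  grad(y) = 1.8472, v = y - alpha*grad = 1.4113
  prox(v) = soft_thresh(1.4113, 0.0396) = 1.3717
Iteration 2: beta = 0.3333, y = 1.3717 + 0.3333*(1.3717 - 1.4809) = 1.3353
  grad(y) = 0.6821, v = y - alpha*grad = 1.3096
  prox(v) = soft_thresh(1.3096, 0.0396) = 1.27
Iteration 3: beta = 0.5, y = 1.27 + 0.5*(1.27 - 1.3717) = 1.2191
  grad(y) = -0.2471, v = y - alpha*grad = 1.2284
  prox(v) = soft_thresh(1.2284, 0.0396) = 1.1888
Iteration 4: beta = 0.6, y = 1.1888 + 0.6*(1.1888 - 1.27) = 1.1402
  grad(y) = -0.8787, v = y - alpha*grad = 1.1733
  prox(v) = soft_thresh(1.1733, 0.0396) = 1.1337
f(x_4) = 4*1.1337^2 - 10*1.1337 + 1.05*|1.1337| = -5.0055


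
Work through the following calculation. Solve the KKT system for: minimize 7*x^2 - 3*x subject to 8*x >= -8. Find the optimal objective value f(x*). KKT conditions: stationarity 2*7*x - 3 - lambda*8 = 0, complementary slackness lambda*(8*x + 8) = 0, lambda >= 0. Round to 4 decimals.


Step 1: Try lambda = 0 (constraint inactive).
Stationarity: 2*7*x - 3 = 0
x* = 3/(2*7) = 3/14 = 0.2143 (rounded; the exact value 3/14 is used below)
Check constraint: 8*0.2143 = 1.7144 >= -8 -- satisfied.
Step 2: Compute optimal value.
f(x*) = 7*(3/14)^2 - 3*(3/14) = -0.3214


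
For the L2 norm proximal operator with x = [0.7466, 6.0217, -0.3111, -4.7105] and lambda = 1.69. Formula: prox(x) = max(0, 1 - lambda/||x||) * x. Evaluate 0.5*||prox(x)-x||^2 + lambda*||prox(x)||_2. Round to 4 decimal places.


Step 1: Compute ||x||.
||x|| = 7.6879
Step 2: Compute scaling factor.
scale = max(0, 1 - 1.69/7.6879) = 0.7802
Step 3: prox(x) = [0.5825, 4.698, -0.2427, -3.675]
||prox(x)|| = 5.9979
Step 4: Proximal objective.
0.5*||prox-x||^2 = 1.4281
lambda*||prox|| = 10.1365
Total = 11.5645


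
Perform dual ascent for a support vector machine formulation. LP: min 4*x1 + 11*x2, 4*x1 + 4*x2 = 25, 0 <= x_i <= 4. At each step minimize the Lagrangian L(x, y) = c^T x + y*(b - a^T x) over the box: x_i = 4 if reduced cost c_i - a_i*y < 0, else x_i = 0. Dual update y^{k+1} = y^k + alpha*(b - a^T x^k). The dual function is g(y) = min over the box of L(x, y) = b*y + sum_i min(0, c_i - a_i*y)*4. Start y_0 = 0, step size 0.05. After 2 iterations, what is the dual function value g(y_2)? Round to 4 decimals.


Dual ascent for LP: min 4*x1 + 11*x2, 4*x1 + 4*x2 = 25, 0 <= x_i <= 4
Step 1: y^k = 0.0, reduced costs: (4.0, 11.0)
  x^k = (0.0, 0.0), subgradient = b - a^T x = 25.0
  y^{k+1} = 0.0 + 0.05*25.0 = 1.25
Step 2: y^k = 1.25, reduced costs: (-1.0, 6.0)
  x^k = (4.0, 0.0), subgradient = b - a^T x = 9.0
  y^{k+1} = 1.25 + 0.05*9.0 = 1.7
Dual objective at y_2 = 1.7: reduced costs (-2.8, 4.2), box minimizer x = (4.0, 0.0)
g(y_2) = b*y + (c1 - a1*y)*x1 + (c2 - a2*y)*x2 = 25*1.7 + (-2.8)*4.0 + 4.2*0.0 = 42.5 - 11.2 + 0.0 = 31.3


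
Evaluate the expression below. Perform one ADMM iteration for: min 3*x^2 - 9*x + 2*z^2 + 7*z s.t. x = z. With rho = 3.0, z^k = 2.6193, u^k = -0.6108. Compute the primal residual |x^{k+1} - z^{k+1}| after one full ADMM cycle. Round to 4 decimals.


ADMM iteration with rho = 3.0, z^k = 2.6193, u^k = -0.6108
Step 1: x-update.
Minimize 3*x^2 - 9*x + (3.0/2)*(x - 2.6193 - 0.6108)^2
FOC: (2*3 + 3.0)*x = 9 + 3.0*(2.6193 + 0.6108)
x^{k+1} = 2.0767
Step 2: z-update.
Minimize 2*z^2 + 7*z + (3.0/2)*(2.0767 - z - 0.6108)^2
FOC: (2*2 + 3.0)*z = -7 + 3.0*(2.0767 - 0.6108)
z^{k+1} = -0.3718
Step 3: u-update.
u^{k+1} = -0.6108 + 2.0767 + 0.3718 = 1.8377
Step 4: Primal residual = |2.0767 + 0.3718| = 2.4485


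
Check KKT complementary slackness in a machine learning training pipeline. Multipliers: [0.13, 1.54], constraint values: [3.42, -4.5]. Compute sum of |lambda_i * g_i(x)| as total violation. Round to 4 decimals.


KKT complementary slackness check:
lambda_1 * g_1 = 0.13 * 3.42 = 0.4446
lambda_2 * g_2 = 1.54 * -4.5 = -6.93
Total violation = 0.4446 + 6.93 = 7.3746


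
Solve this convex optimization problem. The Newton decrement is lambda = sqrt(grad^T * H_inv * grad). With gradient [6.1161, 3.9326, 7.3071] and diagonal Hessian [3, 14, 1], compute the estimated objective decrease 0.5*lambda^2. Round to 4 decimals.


Step 1: H is diagonal, so H^(-1) * g = [2.0387, 0.2809, 7.3071].
Step 2: g^T H^(-1) g = sum_i g_i^2 / H_ii
  = (6.1161)^2/3 + (3.9326)^2/14 + (7.3071)^2/1
  = 12.4689 + 1.1047 + 53.3937 = 66.9673
Step 3: Objective decrease = 0.5 * g^T H^(-1) g = 33.4836


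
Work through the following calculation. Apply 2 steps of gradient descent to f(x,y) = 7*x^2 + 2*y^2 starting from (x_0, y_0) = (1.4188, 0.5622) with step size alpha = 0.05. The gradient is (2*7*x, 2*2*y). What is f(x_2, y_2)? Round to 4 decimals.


Gradient descent on f(x,y) = 7*x^2 + 2*y^2.
Starting point: (1.4188, 0.5622), alpha = 0.05
Step 1: grad_x = 2*7*1.4188 = 19.8632, grad_y = 2*2*0.5622 = 2.2488
  x_1 = 1.4188 - 0.05*19.8632 = 0.4256
  y_1 = 0.5622 - 0.05*2.2488 = 0.4498
Step 2: grad_x = 2*7*0.4256 = 5.959, grad_y = 2*2*0.4498 = 1.799
  x_2 = 0.4256 - 0.05*5.959 = 0.1277
  y_2 = 0.4498 - 0.05*1.799 = 0.3598
f(0.1277, 0.3598) = 7*0.1277^2 + 2*0.3598^2 = 0.3731


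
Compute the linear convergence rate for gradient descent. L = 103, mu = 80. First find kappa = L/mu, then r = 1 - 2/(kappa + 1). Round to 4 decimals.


Step 1: Compute the condition number.
kappa = L/mu = 103/80 = 1.2875
Step 2: Compute the convergence rate.
r = 1 - 2/(kappa + 1) = 1 - 2*mu/(L + mu) = (L - mu)/(L + mu) = 23/183 = 0.1257


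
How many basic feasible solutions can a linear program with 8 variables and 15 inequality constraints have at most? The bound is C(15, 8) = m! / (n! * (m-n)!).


Each vertex corresponds to some choice of n active constraints out of m, so the number of vertices is at most C(m, n) = m! / (n!(m-n)!).
m = 15, n = 8
Numerator: 15 * 14 * 13 * 12 * 11 * 10 * 9 * 8
Denominator: 8! = 40320
C(15, 8) = 6435


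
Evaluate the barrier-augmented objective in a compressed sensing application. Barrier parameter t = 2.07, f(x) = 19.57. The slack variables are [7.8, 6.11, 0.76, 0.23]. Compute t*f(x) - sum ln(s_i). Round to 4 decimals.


Step 1: Compute log-barrier.
ln values: [2.0541, 1.8099, -0.2744, -1.4697]
phi = -(2.0541 + 1.8099 - 0.2744 - 1.4697) = -2.1199
Step 2: Compute augmented objective.
t*f(x) = 2.07*19.57 = 40.5099
Total = 40.5099 - 2.1199 = 38.39


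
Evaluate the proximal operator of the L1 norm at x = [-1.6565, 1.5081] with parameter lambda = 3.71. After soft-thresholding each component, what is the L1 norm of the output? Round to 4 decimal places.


Soft-thresholding with lambda = 3.71:
prox(-1.6565) = sign(-1.6565)*max(|-1.6565| - 3.71, 0) = 0.0
prox(1.5081) = sign(1.5081)*max(|1.5081| - 3.71, 0) = 0.0
prox(x) = [0.0, 0.0]
||prox(x)||_1 = 0.0 + 0.0 = 0.0


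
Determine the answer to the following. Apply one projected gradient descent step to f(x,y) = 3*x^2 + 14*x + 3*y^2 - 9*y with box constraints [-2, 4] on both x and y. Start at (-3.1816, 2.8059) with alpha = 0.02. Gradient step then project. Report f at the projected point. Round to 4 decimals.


Step 1: Compute gradient at (-3.1816, 2.8059).
grad_x = 2*3*-3.1816 + 14 = -5.0896
grad_y = 2*3*2.8059 - 9 = 7.8354
Step 2: Gradient step.
x_raw = -3.1816 - 0.02*-5.0896 = -3.0798
y_raw = 2.8059 - 0.02*7.8354 = 2.6492
Step 3: Project onto [-2, 4].
x_proj = clip(-3.0798) = -2.0
y_proj = clip(2.6492) = 2.6492
Step 4: Evaluate f.
f(-2.0, 2.6492) = -18.7881


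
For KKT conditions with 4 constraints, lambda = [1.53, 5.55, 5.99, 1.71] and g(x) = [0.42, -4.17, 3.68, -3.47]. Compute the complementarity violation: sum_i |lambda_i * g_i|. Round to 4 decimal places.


KKT complementary slackness check:
lambda_1 * g_1 = 1.53 * 0.42 = 0.6426
lambda_2 * g_2 = 5.55 * -4.17 = -23.1435
lambda_3 * g_3 = 5.99 * 3.68 = 22.0432
lambda_4 * g_4 = 1.71 * -3.47 = -5.9337
Total violation = 0.6426 + 23.1435 + 22.0432 + 5.9337 = 51.763


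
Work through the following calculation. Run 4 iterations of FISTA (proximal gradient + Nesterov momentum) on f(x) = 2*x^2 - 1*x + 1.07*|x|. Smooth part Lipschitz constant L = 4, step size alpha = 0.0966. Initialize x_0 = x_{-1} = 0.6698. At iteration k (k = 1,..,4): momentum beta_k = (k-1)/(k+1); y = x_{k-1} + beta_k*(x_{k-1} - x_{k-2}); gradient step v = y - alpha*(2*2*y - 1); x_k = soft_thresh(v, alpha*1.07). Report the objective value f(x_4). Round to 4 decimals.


FISTA on f(x) = 2*x^2 - 1*x + 1.07*|x|
L = 4, alpha = 0.0966
Iteration 1: beta = 0.0, y = 0.6698 + 0.0*(0.6698 - 0.6698) = 0.6698
  grad(y) = 1.6792, v = y - alpha*grad = 0.5076
  prox(v) = soft_thresh(0.5076, 0.1034) = 0.4042
Iteration 2: beta = 0.3333, y = 0.4042 + 0.3333*(0.4042 - 0.6698) = 0.3157
  grad(y) = 0.2628, v = y - alpha*grad = 0.2903
  prox(v) = soft_thresh(0.2903, 0.1034) = 0.187
Iteration 3: beta = 0.5, y = 0.187 + 0.5*(0.187 - 0.4042) = 0.0783
  grad(y) = -0.6867, v = y - alpha*grad = 0.1447
  prox(v) = soft_thresh(0.1447, 0.1034) = 0.0413
Iteration 4: beta = 0.6, y = 0.0413 + 0.6*(0.0413 - 0.187) = -0.0461
  grad(y) = -1.1844, v = y - alpha*grad = 0.0683
  prox(v) = soft_thresh(0.0683, 0.1034) = 0.0
f(x_4) = 2*0.0^2 - 1*0.0 + 1.07*|0.0| = 0.0


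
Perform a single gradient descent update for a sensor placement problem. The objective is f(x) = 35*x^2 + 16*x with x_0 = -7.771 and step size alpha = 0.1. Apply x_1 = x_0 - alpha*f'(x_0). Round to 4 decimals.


We compute the gradient at x_0 and apply the update.
f'(x) = 70*x + 16
f'(-7.771) = 70*-7.771 + 16 = -527.97
x_1 = -7.771 - 0.1*-527.97 = 45.026


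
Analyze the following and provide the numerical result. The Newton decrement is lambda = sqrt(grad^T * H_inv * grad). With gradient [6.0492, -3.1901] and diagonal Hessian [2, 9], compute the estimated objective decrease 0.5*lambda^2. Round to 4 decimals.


Step 1: H is diagonal, so H^(-1) * g = [3.0246, -0.3545].
Step 2: g^T H^(-1) g = sum_i g_i^2 / H_ii
  = (6.0492)^2/2 + (-3.1901)^2/9
  = 18.2964 + 1.1307 = 19.4272
Step 3: Objective decrease = 0.5 * g^T H^(-1) g = 9.7136


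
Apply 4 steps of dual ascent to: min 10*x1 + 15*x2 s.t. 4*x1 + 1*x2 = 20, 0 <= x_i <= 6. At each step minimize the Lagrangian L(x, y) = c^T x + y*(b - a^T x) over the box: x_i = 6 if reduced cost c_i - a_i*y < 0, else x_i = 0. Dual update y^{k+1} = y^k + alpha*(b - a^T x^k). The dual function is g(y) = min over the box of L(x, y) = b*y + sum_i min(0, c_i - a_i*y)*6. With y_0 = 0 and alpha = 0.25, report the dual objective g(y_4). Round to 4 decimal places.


Dual ascent for LP: min 10*x1 + 15*x2, 4*x1 + 1*x2 = 20, 0 <= x_i <= 6
Step 1: y^k = 0.0, reduced costs: (10.0, 15.0)
  x^k = (0.0, 0.0), subgradient = b - a^T x = 20.0
  y^{k+1} = 0.0 + 0.25*20.0 = 5.0
Step 2: y^k = 5.0, reduced costs: (-10.0, 10.0)
  x^k = (6.0, 0.0), subgradient = b - a^T x = -4.0
  y^{k+1} = 5.0 + 0.25*-4.0 = 4.0
Step 3: y^k = 4.0, reduced costs: (-6.0, 11.0)
  x^k = (6.0, 0.0), subgradient = b - a^T x = -4.0
  y^{k+1} = 4.0 + 0.25*-4.0 = 3.0
Step 4: y^k = 3.0, reduced costs: (-2.0, 12.0)
  x^k = (6.0, 0.0), subgradient = b - a^T x = -4.0
  y^{k+1} = 3.0 + 0.25*-4.0 = 2.0
Dual objective at y_4 = 2.0: reduced costs (2.0, 13.0), box minimizer x = (0.0, 0.0)
g(y_4) = b*y + (c1 - a1*y)*x1 + (c2 - a2*y)*x2 = 20*2.0 + 2.0*0.0 + 13.0*0.0 = 40.0 + 0.0 + 0.0 = 40.0


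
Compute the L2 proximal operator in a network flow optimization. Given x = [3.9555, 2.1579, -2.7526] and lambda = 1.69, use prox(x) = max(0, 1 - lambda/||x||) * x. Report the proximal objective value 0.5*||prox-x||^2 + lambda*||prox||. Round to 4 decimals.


Step 1: Compute ||x||.
||x|| = 5.2801
Step 2: Compute scaling factor.
scale = max(0, 1 - 1.69/5.2801) = 0.6799
Step 3: prox(x) = [2.6895, 1.4672, -1.8716]
||prox(x)|| = 3.5901
Step 4: Proximal objective.
0.5*||prox-x||^2 = 1.4281
lambda*||prox|| = 6.0673
Total = 7.4953


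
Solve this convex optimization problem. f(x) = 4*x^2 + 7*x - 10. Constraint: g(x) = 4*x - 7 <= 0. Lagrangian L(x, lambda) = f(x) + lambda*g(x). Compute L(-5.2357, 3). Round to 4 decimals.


Step 1: Evaluate f(x).
f(-5.2357) = 4*(-5.2357)^2 + 7*(-5.2357) - 10 = 63.0003
Step 2: Evaluate g(x).
g(-5.2357) = 4*-5.2357 - 7 = -27.9428
Step 3: Compute Lagrangian.
L = 63.0003 + 3*-27.9428 = -20.8281


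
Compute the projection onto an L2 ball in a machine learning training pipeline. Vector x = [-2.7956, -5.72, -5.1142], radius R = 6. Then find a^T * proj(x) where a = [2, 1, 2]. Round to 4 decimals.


Step 1: Compute ||x|| (intermediates to 6 decimals).
||x|| = sqrt((-2.7956)^2 + (-5.72)^2 + (-5.1142)^2) = 8.166322
Step 2: Project.
Since ||x|| > R, scale = R/||x|| = 6/8.166322 = 0.734725, proj(x) = scale * x
proj(x) = [-2.053997, -4.202627, -3.757531]
Step 3: Dot product.
a^T * proj(x) = 2*(-2.053997) + 1*(-4.202627) + 2*(-3.757531) = -15.8257


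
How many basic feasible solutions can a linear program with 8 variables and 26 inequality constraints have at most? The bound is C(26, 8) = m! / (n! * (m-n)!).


Each vertex corresponds to some choice of n active constraints out of m, so the number of vertices is at most C(m, n) = m! / (n!(m-n)!).
m = 26, n = 8
Numerator: 26 * 25 * 24 * 23 * 22 * 21 * 20 * 19
Denominator: 8! = 40320
C(26, 8) = 1562275


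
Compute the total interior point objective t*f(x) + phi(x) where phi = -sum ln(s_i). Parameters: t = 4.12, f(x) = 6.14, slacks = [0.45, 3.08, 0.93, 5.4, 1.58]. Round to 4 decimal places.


Step 1: Compute log-barrier.
ln values: [-0.7985, 1.1249, -0.0726, 1.6864, 0.4574]
phi = -(-0.7985 + 1.1249 - 0.0726 + 1.6864 + 0.4574) = -2.3977
Step 2: Compute augmented objective.
t*f(x) = 4.12*6.14 = 25.2968
Total = 25.2968 - 2.3977 = 22.8991


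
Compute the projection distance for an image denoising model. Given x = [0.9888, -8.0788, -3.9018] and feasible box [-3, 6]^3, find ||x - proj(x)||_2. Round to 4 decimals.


Project each component onto [-3, 6].
clip(0.9888) = 0.9888, clip(-8.0788) = -3.0, clip(-3.9018) = -3.0
Projection = [0.9888, -3.0, -3.0]
Squared diffs: [0.0, 25.7942, 0.8132]
Distance = sqrt(26.6074) = 5.1582


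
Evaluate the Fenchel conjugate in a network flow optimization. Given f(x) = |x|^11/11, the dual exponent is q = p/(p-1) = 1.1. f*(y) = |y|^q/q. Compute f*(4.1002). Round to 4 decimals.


The conjugate exponent q satisfies 1/p + 1/q = 1.
p = 11, so q = 11/(11 - 1) = 1.1
|y|^q = 4.1002^1.1 = 4.7216
f*(4.1002) = 4.7216 / 1.1 = 4.2923


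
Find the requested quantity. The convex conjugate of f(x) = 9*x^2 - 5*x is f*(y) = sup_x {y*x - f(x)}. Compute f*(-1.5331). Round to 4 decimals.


f*(y) = sup_x {y*x - a*x^2 - b*x} = sup_x {(y-b)*x - a*x^2}
FOC: (y - b) - 2a*x = 0 => x* = (y - b)/(2a)
x* = (-1.5331 + 5)/(2*9) = 0.1926
f*(-1.5331) = (y-b)^2/(4a) = (-1.5331 + 5)^2/(4*9)
= 12.0194/36 = 0.3339


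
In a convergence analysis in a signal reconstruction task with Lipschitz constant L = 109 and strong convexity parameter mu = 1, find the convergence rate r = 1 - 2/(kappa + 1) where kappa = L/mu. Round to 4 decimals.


Step 1: Compute the condition number.
kappa = L/mu = 109/1 = 109.0
Step 2: Compute the convergence rate.
r = 1 - 2/(kappa + 1) = 1 - 2*mu/(L + mu) = (L - mu)/(L + mu) = 108/110 = 0.9818


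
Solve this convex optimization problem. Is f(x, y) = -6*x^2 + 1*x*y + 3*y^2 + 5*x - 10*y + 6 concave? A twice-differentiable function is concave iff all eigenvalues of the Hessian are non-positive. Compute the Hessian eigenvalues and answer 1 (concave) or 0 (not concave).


The Hessian of f(x,y) = -6*x^2 + 1*x*y + 3*y^2 + 5*x - 10*y + 6 is:
H = [[-12, 1], [1, 6]]
Trace = -12 + 6 = -6
Determinant = -12*6 - (1)^2 = -73
Discriminant = (-6)^2 - 4*-73 = 328.0
Eigenvalues: lambda_1 = -12.0554, lambda_2 = 6.0554
The function is not concave.

0


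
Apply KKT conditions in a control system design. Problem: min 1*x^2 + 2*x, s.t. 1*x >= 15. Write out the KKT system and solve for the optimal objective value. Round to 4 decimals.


Step 1: Try lambda = 0 (constraint inactive).
x_unc = -2/(2*1) = -1.0
Check: 1*-1.0 = -1.0 < 15 -- violated!
Step 2: Constraint must be active: 1*x = 15
x* = 15/1 = 15.0
lambda = (2*1*15.0 + 2)/1 = 32.0
Step 3: Compute optimal value.
f(x*) = 1*15.0^2 + 2*15.0 = 255.0


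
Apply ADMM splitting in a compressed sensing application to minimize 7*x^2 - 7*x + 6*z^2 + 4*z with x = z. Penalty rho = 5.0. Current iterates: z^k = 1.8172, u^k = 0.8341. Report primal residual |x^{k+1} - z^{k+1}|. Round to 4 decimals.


ADMM iteration with rho = 5.0, z^k = 1.8172, u^k = 0.8341
Step 1: x-update.
Minimize 7*x^2 - 7*x + (5.0/2)*(x - 1.8172 + 0.8341)^2
FOC: (2*7 + 5.0)*x = 7 + 5.0*(1.8172 - 0.8341)
x^{k+1} = 0.6271
Step 2: z-update.
Minimize 6*z^2 + 4*z + (5.0/2)*(0.6271 - z + 0.8341)^2
FOC: (2*6 + 5.0)*z = -4 + 5.0*(0.6271 + 0.8341)
z^{k+1} = 0.1945
Step 3: u-update.
u^{k+1} = 0.8341 + 0.6271 - 0.1945 = 1.2668
Step 4: Primal residual = |0.6271 - 0.1945| = 0.4327


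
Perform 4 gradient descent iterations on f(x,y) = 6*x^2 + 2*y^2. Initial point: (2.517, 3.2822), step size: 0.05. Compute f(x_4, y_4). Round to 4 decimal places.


Gradient descent on f(x,y) = 6*x^2 + 2*y^2.
Starting point: (2.517, 3.2822), alpha = 0.05
Step 1: grad_x = 2*6*2.517 = 30.204, grad_y = 2*2*3.2822 = 13.1288
  x_1 = 2.517 - 0.05*30.204 = 1.0068
  y_1 = 3.2822 - 0.05*13.1288 = 2.6258
Step 2: grad_x = 2*6*1.0068 = 12.0816, grad_y = 2*2*2.6258 = 10.503
  x_2 = 1.0068 - 0.05*12.0816 = 0.4027
  y_2 = 2.6258 - 0.05*10.503 = 2.1006
Step 3: grad_x = 2*6*0.4027 = 4.8326, grad_y = 2*2*2.1006 = 8.4024
  x_3 = 0.4027 - 0.05*4.8326 = 0.1611
  y_3 = 2.1006 - 0.05*8.4024 = 1.6805
Step 4: grad_x = 2*6*0.1611 = 1.9331, grad_y = 2*2*1.6805 = 6.7219
  x_4 = 0.1611 - 0.05*1.9331 = 0.0644
  y_4 = 1.6805 - 0.05*6.7219 = 1.3444
f(0.0644, 1.3444) = 6*0.0644^2 + 2*1.3444^2 = 3.6397


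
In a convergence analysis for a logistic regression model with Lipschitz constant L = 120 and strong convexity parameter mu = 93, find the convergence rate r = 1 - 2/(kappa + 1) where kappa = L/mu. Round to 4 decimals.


Step 1: Compute the condition number.
kappa = L/mu = 120/93 = 1.2903
Step 2: Compute the convergence rate.
r = 1 - 2/(kappa + 1) = 1 - 2*mu/(L + mu) = (L - mu)/(L + mu) = 27/213 = 0.1268


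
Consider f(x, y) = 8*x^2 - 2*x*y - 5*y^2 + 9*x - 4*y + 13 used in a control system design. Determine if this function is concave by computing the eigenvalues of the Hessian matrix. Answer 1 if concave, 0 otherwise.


The Hessian of f(x,y) = 8*x^2 - 2*x*y - 5*y^2 + 9*x - 4*y + 13 is:
H = [[16, -2], [-2, -10]]
Trace = 16 - 10 = 6
Determinant = 16*-10 - (-2)^2 = -164
Discriminant = (6)^2 - 4*-164 = 692.0
Eigenvalues: lambda_1 = -10.1529, lambda_2 = 16.1529
The function is not concave.

0


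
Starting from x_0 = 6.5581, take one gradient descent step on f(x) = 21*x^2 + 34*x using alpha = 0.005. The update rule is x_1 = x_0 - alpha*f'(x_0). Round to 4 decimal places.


We compute the gradient at x_0 and apply the update.
f'(x) = 42*x + 34
f'(6.5581) = 42*6.5581 + 34 = 309.4402
x_1 = 6.5581 - 0.005*309.4402 = 5.0109


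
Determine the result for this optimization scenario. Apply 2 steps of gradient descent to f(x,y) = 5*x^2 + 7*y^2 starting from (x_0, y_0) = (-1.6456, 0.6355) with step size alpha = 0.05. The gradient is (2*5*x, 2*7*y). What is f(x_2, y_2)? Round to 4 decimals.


Gradient descent on f(x,y) = 5*x^2 + 7*y^2.
Starting point: (-1.6456, 0.6355), alpha = 0.05
Step 1: grad_x = 2*5*-1.6456 = -16.456, grad_y = 2*7*0.6355 = 8.897
  x_1 = -1.6456 - 0.05*-16.456 = -0.8228
  y_1 = 0.6355 - 0.05*8.897 = 0.1907
Step 2: grad_x = 2*5*-0.8228 = -8.228, grad_y = 2*7*0.1907 = 2.6691
  x_2 = -0.8228 - 0.05*-8.228 = -0.4114
  y_2 = 0.1907 - 0.05*2.6691 = 0.0572
f(-0.4114, 0.0572) = 5*(-0.4114)^2 + 7*0.0572^2 = 0.8691


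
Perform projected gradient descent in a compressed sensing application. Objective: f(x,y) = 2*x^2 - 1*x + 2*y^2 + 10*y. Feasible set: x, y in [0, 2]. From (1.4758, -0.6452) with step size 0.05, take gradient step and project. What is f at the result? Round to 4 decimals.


Step 1: Compute gradient at (1.4758, -0.6452).
grad_x = 2*2*1.4758 - 1 = 4.9032
grad_y = 2*2*-0.6452 + 10 = 7.4192
Step 2: Gradient step.
x_raw = 1.4758 - 0.05*4.9032 = 1.2306
y_raw = -0.6452 - 0.05*7.4192 = -1.0162
Step 3: Project onto [0, 2].
x_proj = clip(1.2306) = 1.2306
y_proj = clip(-1.0162) = 0.0
Step 4: Evaluate f.
f(1.2306, 0.0) = 1.7983


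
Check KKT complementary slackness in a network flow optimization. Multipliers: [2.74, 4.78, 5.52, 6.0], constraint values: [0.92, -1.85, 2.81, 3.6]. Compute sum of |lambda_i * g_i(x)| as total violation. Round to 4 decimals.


KKT complementary slackness check:
lambda_1 * g_1 = 2.74 * 0.92 = 2.5208
lambda_2 * g_2 = 4.78 * -1.85 = -8.843
lambda_3 * g_3 = 5.52 * 2.81 = 15.5112
lambda_4 * g_4 = 6.0 * 3.6 = 21.6
Total violation = 2.5208 + 8.843 + 15.5112 + 21.6 = 48.475


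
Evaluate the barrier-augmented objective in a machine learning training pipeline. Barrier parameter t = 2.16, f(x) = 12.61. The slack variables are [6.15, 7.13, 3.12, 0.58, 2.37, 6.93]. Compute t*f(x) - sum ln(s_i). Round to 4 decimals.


Step 1: Compute log-barrier.
ln values: [1.8165, 1.9643, 1.1378, -0.5447, 0.8629, 1.9359]
phi = -(1.8165 + 1.9643 + 1.1378 - 0.5447 + 0.8629 + 1.9359) = -7.1726
Step 2: Compute augmented objective.
t*f(x) = 2.16*12.61 = 27.2376
Total = 27.2376 - 7.1726 = 20.065


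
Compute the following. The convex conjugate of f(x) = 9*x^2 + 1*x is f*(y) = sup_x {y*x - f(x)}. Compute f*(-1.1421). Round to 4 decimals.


f*(y) = sup_x {y*x - a*x^2 - b*x} = sup_x {(y-b)*x - a*x^2}
FOC: (y - b) - 2a*x = 0 => x* = (y - b)/(2a)
x* = (-1.1421 - 1)/(2*9) = -0.119
f*(-1.1421) = (y-b)^2/(4a) = (-1.1421 - 1)^2/(4*9)
= 4.5886/36 = 0.1275


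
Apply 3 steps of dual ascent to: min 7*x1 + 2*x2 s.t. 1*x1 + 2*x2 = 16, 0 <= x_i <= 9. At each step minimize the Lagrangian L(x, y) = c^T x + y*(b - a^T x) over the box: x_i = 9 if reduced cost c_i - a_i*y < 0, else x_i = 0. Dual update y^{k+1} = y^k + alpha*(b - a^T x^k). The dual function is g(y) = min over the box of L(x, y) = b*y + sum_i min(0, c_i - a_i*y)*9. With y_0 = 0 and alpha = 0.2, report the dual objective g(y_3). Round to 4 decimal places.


Dual ascent for LP: min 7*x1 + 2*x2, 1*x1 + 2*x2 = 16, 0 <= x_i <= 9
Step 1: y^k = 0.0, reduced costs: (7.0, 2.0)
  x^k = (0.0, 0.0), subgradient = b - a^T x = 16.0
  y^{k+1} = 0.0 + 0.2*16.0 = 3.2
Step 2: y^k = 3.2, reduced costs: (3.8, -4.4)
  x^k = (0.0, 9.0), subgradient = b - a^T x = -2.0
  y^{k+1} = 3.2 + 0.2*-2.0 = 2.8
Step 3: y^k = 2.8, reduced costs: (4.2, -3.6)
  x^k = (0.0, 9.0), subgradient = b - a^T x = -2.0
  y^{k+1} = 2.8 + 0.2*-2.0 = 2.4
Dual objective at y_3 = 2.4: reduced costs (4.6, -2.8), box minimizer x = (0.0, 9.0)
g(y_3) = b*y + (c1 - a1*y)*x1 + (c2 - a2*y)*x2 = 16*2.4 + 4.6*0.0 + (-2.8)*9.0 = 38.4 + 0.0 - 25.2 = 13.2


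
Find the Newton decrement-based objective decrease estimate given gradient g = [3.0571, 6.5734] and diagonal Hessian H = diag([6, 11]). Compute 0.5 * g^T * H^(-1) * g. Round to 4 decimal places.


Step 1: H is diagonal, so H^(-1) * g = [0.5095, 0.5976].
Step 2: g^T H^(-1) g = sum_i g_i^2 / H_ii
  = (3.0571)^2/6 + (6.5734)^2/11
  = 1.5576 + 3.9281 = 5.4858
Step 3: Objective decrease = 0.5 * g^T H^(-1) g = 2.7429


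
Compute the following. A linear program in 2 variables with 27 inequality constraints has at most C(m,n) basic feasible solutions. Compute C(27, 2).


Each vertex corresponds to some choice of n active constraints out of m, so the number of vertices is at most C(m, n) = m! / (n!(m-n)!).
m = 27, n = 2
Numerator: 27 * 26
Denominator: 2! = 2
C(27, 2) = 351


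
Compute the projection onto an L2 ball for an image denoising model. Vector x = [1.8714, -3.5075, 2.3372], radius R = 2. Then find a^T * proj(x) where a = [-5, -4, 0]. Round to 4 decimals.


Step 1: Compute ||x|| (intermediates to 6 decimals).
||x|| = sqrt(1.8714^2 + (-3.5075)^2 + 2.3372^2) = 4.611637
Step 2: Project.
Since ||x|| > R, scale = R/||x|| = 2/4.611637 = 0.433685, proj(x) = scale * x
proj(x) = [0.811598, -1.52115, 1.013609]
Step 3: Dot product.
a^T * proj(x) = -5*0.811598 - 4*(-1.52115) + 0*1.013609 = 2.0266


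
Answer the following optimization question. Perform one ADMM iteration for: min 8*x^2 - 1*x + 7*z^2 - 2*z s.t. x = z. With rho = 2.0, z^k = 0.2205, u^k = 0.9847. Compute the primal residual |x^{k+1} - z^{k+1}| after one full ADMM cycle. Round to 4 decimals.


ADMM iteration with rho = 2.0, z^k = 0.2205, u^k = 0.9847
Step 1: x-update.
Minimize 8*x^2 - 1*x + (2.0/2)*(x - 0.2205 + 0.9847)^2
FOC: (2*8 + 2.0)*x = 1 + 2.0*(0.2205 - 0.9847)
x^{k+1} = -0.0294
Step 2: z-update.
Minimize 7*z^2 - 2*z + (2.0/2)*(-0.0294 - z + 0.9847)^2
FOC: (2*7 + 2.0)*z = 2 + 2.0*(-0.0294 + 0.9847)
z^{k+1} = 0.2444
Step 3: u-update.
u^{k+1} = 0.9847 - 0.0294 - 0.2444 = 0.7109
Step 4: Primal residual = |-0.0294 - 0.2444| = 0.2738


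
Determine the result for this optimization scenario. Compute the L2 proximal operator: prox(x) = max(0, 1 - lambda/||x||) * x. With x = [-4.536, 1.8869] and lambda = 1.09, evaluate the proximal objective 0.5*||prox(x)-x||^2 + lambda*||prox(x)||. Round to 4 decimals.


Step 1: Compute ||x||.
||x|| = 4.9128
Step 2: Compute scaling factor.
scale = max(0, 1 - 1.09/4.9128) = 0.7781
Step 3: prox(x) = [-3.5296, 1.4683]
||prox(x)|| = 3.8228
Step 4: Proximal objective.
0.5*||prox-x||^2 = 0.5941
lambda*||prox|| = 4.1669
Total = 4.7609


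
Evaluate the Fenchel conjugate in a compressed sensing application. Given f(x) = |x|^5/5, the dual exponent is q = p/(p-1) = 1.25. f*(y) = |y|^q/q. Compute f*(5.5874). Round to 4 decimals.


The conjugate exponent q satisfies 1/p + 1/q = 1.
p = 5, so q = 5/(5 - 1) = 1.25
|y|^q = 5.5874^1.25 = 8.5904
f*(5.5874) = 8.5904 / 1.25 = 6.8723


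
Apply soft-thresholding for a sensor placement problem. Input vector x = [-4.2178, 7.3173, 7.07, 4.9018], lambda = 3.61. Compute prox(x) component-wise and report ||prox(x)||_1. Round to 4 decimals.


Soft-thresholding with lambda = 3.61:
prox(-4.2178) = sign(-4.2178)*max(|-4.2178| - 3.61, 0) = -0.6078
prox(7.3173) = sign(7.3173)*max(|7.3173| - 3.61, 0) = 3.7073
prox(7.07) = sign(7.07)*max(|7.07| - 3.61, 0) = 3.46
prox(4.9018) = sign(4.9018)*max(|4.9018| - 3.61, 0) = 1.2918
prox(x) = [-0.6078, 3.7073, 3.46, 1.2918]
||prox(x)||_1 = 0.6078 + 3.7073 + 3.46 + 1.2918 = 9.0669
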